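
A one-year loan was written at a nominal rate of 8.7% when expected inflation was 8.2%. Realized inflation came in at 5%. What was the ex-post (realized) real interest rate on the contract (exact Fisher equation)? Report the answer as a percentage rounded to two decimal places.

3.52%

Ex-post: (1 + 0.0870)/(1 + 0.0500) − 1 = 3.5238%
So the realized real rate is 3.52%.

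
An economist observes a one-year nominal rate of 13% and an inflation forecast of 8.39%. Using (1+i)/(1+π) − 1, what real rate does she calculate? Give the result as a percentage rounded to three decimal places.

4.253%

1 + r = 1.13000 / 1.08390 = 1.042532
r = 1.042532 − 1 = 4.2532%, i.e. 4.253%.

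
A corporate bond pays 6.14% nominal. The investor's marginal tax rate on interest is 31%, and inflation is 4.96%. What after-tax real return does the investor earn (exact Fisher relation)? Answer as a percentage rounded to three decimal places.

-0.689%

After-tax nominal return = 6.14% × (1 − 0.31) = 4.2366%.
1 + r = 1.042366 / 1.04960 = 0.993108
After-tax real rate = 0.993108 − 1 → -0.689%.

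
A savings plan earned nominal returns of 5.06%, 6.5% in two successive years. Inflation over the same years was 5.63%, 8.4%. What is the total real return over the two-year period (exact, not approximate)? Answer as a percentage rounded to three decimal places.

-2.283%

Nominal growth factor = 1.0506 × 1.0650 = 1.118889
Price-level growth factor = 1.0563 × 1.0840 = 1.145029
Real growth factor = 1.118889 / 1.145029 = 0.977171
Total real return = 0.977171 − 1 → -2.283%.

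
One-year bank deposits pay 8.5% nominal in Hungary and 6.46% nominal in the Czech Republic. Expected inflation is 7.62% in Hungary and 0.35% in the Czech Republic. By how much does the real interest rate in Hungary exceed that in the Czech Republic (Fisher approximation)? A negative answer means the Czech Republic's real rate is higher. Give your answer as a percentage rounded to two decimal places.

Hungary: 8.5% − 7.62% = 0.880%
The Czech Republic: 6.46% − 0.35% = 6.110%
Differential = -5.230% → -5.23%.

-5.23%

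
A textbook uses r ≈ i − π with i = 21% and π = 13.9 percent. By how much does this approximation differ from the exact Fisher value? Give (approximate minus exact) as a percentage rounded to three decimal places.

0.866%

Approximate: r ≈ 21.000% − 13.900% = 7.1000%
Exact: (1 + 0.2100)/(1 + 0.1390) − 1 = 6.23354%
Error = 7.1000% − 6.23354% = 0.86646% → 0.866%.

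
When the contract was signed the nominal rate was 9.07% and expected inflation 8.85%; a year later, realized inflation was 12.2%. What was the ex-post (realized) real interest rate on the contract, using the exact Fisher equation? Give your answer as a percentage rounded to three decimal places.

Ex-post: (1 + 0.0907)/(1 + 0.1220) − 1 = -2.7897%
So the realized real rate is -2.790%.

-2.790%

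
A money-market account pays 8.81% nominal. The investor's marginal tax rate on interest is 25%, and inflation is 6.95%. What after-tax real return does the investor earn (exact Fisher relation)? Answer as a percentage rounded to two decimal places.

-0.32%

After-tax nominal return = 8.81% × (1 − 0.25) = 6.6075%.
1 + r = 1.066075 / 1.06950 = 0.996798
After-tax real rate = 0.996798 − 1 → -0.32%.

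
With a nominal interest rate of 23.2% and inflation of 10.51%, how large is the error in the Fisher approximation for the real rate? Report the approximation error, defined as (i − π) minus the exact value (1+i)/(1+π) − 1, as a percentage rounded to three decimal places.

Approximate: r ≈ 23.200% − 10.510% = 12.6900%
Exact: (1 + 0.2320)/(1 + 0.1051) − 1 = 11.4831%
Error = 12.6900% − 11.4831% = 1.2069% → 1.207%.

1.207%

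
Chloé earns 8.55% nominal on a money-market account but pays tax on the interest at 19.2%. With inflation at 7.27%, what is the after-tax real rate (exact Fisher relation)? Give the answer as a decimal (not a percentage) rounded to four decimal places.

After-tax nominal return = 8.55% × (1 − 0.192) = 6.9084%.
1 + r = 1.069084 / 1.07270 = 0.996629
After-tax real rate = 0.996629 − 1 → -0.0034.

-0.0034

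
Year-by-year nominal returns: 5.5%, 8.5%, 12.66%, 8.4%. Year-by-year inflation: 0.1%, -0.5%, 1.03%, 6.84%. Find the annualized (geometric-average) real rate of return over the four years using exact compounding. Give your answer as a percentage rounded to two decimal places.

Nominal growth factor = 1.0550 × 1.0850 × 1.1266 × 1.0840 = 1.39791649
Price-level growth factor = 1.0010 × 0.9950 × 1.0103 × 1.0684 = 1.07508150
Real growth factor = 1.39791649 / 1.07508150 = 1.30028884
Annualized real rate = 1.30028884^(1/4) − 1 = 6.7849% → 6.78%.

6.78%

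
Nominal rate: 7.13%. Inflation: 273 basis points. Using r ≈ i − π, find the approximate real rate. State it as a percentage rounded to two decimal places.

4.40%

r ≈ i − π = 7.13% − 2.73% = 4.40%.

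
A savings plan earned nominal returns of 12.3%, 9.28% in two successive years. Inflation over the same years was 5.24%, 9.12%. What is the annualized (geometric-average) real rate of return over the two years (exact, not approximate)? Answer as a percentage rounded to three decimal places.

3.375%

Nominal growth factor = 1.1230 × 1.0928 = 1.227214400000
Price-level growth factor = 1.0524 × 1.0912 = 1.148378880000
Real growth factor = 1.227214400000 / 1.148378880000 = 1.068649399055
Annualized real rate = 1.068649399055^(1/2) − 1 = 3.37549995% → 3.375%.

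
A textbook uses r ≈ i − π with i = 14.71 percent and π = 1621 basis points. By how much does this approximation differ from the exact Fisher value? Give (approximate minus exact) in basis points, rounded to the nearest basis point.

-21 basis points

Approximate: r ≈ 14.710% − 16.210% = -1.5000%
Exact: (1 + 0.1471)/(1 + 0.1621) − 1 = -1.2908%
Error = -1.5000% − (-1.2908%) = -0.2092% → -21 basis points.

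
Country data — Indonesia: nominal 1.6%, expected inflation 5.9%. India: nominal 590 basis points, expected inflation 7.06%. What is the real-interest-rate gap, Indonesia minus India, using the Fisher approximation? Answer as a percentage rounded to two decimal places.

-3.14%

Indonesia: 1.6% − 5.9% = -4.300%
India: 5.9% − 7.06% = -1.160%
Differential = -3.140% → -3.14%.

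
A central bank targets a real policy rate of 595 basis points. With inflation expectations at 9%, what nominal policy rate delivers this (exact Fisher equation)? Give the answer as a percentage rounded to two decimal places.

(1 + i) = (1 + r)(1 + π) = 1.05950 × 1.09000 = 1.154855
i = 1.154855 − 1, so the required nominal rate is 15.49%.

15.49%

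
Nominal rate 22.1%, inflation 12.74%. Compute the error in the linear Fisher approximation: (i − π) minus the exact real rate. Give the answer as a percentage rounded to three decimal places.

1.058%

Approximate: r ≈ 22.100% − 12.740% = 9.3600%
Exact: (1 + 0.2210)/(1 + 0.1274) − 1 = 8.3023%
Error = 9.3600% − 8.3023% = 1.0577% → 1.058%.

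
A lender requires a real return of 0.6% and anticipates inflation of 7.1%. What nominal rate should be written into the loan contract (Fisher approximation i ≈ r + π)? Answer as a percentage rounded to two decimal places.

i ≈ r + π = 0.6% + 7.1% = 7.70%.

7.70%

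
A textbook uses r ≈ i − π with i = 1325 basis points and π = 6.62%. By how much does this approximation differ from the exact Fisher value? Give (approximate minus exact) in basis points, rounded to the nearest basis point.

Approximate: r ≈ 13.250% − 6.620% = 6.6300%
Exact: (1 + 0.1325)/(1 + 0.0662) − 1 = 6.2183%
Error = 6.6300% − 6.2183% = 0.4117% → 41 basis points.

41 basis points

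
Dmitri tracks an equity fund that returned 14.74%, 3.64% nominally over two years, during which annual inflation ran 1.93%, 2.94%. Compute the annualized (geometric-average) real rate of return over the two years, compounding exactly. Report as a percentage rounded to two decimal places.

6.46%

Compound the nominal returns: 1.1474 × 1.0364 = 1.18916536.
Compound inflation: 1.0193 × 1.0294 = 1.04926742.
Deflate: 1.18916536 / 1.04926742 = 1.13332916.
Annualized real rate = 1.13332916^(1/2) − 1 = 6.4579% → 6.46%.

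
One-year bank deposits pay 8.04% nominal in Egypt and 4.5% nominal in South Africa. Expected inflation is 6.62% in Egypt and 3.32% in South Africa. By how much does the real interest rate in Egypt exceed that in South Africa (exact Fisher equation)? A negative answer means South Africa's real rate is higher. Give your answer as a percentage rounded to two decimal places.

0.19%

Egypt: (1 + 0.0804)/(1 + 0.0662) − 1 = 1.3318%
South Africa: (1 + 0.0450)/(1 + 0.0332) − 1 = 1.1421%
Differential = 1.3318% − 1.1421% = 0.1897% → 0.19%.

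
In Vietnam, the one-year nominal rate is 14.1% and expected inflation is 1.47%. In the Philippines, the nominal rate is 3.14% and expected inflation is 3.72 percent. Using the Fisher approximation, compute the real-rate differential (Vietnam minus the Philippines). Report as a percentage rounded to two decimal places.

13.21%

Vietnam: 14.1% − 1.47% = 12.630%
The Philippines: 3.14% − 3.72% = -0.580%
Differential = 13.210% → 13.21%.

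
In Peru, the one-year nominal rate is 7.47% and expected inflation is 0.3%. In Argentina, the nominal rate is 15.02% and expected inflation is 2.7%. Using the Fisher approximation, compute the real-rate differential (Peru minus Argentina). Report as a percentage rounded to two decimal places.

Peru: 7.47% − 0.3% = 7.170%
Argentina: 15.02% − 2.7% = 12.320%
Differential = -5.150% → -5.15%.

-5.15%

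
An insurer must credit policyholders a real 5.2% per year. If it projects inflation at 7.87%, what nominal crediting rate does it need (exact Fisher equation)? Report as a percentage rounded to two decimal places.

(1 + i) = (1 + r)(1 + π) = 1.05200 × 1.07870 = 1.1347924
i = 1.1347924 − 1, so the required nominal rate is 13.48%.

13.48%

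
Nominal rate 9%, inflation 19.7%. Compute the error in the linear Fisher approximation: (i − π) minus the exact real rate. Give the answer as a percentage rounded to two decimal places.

Approximate: r ≈ 9.000% − 19.700% = -10.7000%
Exact: (1 + 0.0900)/(1 + 0.1970) − 1 = -8.9390%
Error = -10.7000% − (-8.9390%) = -1.7610% → -1.76%.

-1.76%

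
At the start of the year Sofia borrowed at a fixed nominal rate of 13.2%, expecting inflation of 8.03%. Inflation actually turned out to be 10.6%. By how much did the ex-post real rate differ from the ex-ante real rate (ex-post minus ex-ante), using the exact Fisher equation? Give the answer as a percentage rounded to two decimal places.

Ex-ante: (1 + 0.1320)/(1 + 0.0803) − 1 = 4.7857%
Ex-post: (1 + 0.1320)/(1 + 0.1060) − 1 = 2.3508%
Difference (ex-post − ex-ante) = -2.4349% → -2.43%.

-2.43%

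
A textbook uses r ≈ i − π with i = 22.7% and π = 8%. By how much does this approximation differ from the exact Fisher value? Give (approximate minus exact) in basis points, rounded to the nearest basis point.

Approximate: r ≈ 22.700% − 8.000% = 14.7000%
Exact: (1 + 0.2270)/(1 + 0.0800) − 1 = 13.6111%
Error = 14.7000% − 13.6111% = 1.0889% → 109 basis points.

109 basis points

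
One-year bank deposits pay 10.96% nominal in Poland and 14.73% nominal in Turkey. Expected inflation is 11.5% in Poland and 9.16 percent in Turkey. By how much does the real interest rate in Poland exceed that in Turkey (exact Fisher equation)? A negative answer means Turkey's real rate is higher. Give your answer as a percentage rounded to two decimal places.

-5.59%

Poland: (1 + 0.1096)/(1 + 0.1150) − 1 = -0.4843%
Turkey: (1 + 0.1473)/(1 + 0.0916) − 1 = 5.1026%
Differential = -0.4843% − 5.1026% = -5.5869% → -5.59%.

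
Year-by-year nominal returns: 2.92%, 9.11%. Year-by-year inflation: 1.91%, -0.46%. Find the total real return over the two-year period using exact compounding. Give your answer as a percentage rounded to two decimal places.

Nominal growth factor = 1.0292 × 1.0911 = 1.122960
Price-level growth factor = 1.0191 × 0.9954 = 1.014412
Real growth factor = 1.122960 / 1.014412 = 1.107006
Total real return = 1.107006 − 1 → 10.70%.

10.70%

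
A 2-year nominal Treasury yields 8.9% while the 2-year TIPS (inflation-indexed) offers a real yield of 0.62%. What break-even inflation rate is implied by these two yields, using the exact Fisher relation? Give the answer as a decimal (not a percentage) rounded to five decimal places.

(1 + π) = (1 + i)/(1 + r) = 1.08900 / 1.00620 = 1.082290
Break-even inflation = 1.082290 − 1 → 0.08229.

0.08229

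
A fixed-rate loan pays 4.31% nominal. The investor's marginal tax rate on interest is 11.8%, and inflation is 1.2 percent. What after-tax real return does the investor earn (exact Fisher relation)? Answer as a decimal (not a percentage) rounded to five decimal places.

After-tax nominal return = 4.31% × (1 − 0.118) = 3.80142%.
1 + r = 1.0380142 / 1.01200 = 1.025706
After-tax real rate = 1.025706 − 1 → 0.02571.

0.02571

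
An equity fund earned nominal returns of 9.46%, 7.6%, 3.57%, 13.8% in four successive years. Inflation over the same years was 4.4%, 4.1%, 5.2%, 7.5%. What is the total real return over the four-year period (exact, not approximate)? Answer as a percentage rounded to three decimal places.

Nominal growth factor = 1.0946 × 1.0760 × 1.0357 × 1.1380 = 1.388174
Price-level growth factor = 1.0440 × 1.0410 × 1.0520 × 1.0750 = 1.229067
Real growth factor = 1.388174 / 1.229067 = 1.129454
Total real return = 1.129454 − 1 → 12.945%.

12.945%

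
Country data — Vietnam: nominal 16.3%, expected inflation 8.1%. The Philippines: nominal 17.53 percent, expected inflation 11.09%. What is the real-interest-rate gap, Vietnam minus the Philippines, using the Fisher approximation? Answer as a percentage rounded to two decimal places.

1.76%

Vietnam: 16.3% − 8.1% = 8.200%
The Philippines: 17.53% − 11.09% = 6.440%
Differential = 1.760% → 1.76%.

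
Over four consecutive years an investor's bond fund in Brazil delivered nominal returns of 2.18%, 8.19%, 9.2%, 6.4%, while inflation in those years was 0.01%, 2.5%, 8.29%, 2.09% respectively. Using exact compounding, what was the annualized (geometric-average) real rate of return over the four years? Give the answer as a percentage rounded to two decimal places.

3.18%

Compound the nominal returns: 1.0218 × 1.0819 × 1.0920 × 1.0640 = 1.28445024.
Compound inflation: 1.0001 × 1.0250 × 1.0829 × 1.0209 = 1.13328424.
Deflate: 1.28445024 / 1.13328424 = 1.13338754.
Annualized real rate = 1.13338754^(1/4) − 1 = 3.1798% → 3.18%.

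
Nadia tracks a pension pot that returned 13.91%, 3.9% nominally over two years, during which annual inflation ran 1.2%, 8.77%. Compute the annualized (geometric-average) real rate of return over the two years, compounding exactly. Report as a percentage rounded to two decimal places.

3.69%

Compound the nominal returns: 1.1391 × 1.0390 = 1.18352490.
Compound inflation: 1.0120 × 1.0877 = 1.10075240.
Deflate: 1.18352490 / 1.10075240 = 1.07519629.
Annualized real rate = 1.07519629^(1/2) − 1 = 3.6917% → 3.69%.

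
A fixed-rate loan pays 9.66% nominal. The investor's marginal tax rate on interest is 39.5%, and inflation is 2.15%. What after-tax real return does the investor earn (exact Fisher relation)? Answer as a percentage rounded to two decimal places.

3.62%

After-tax nominal return = 9.66% × (1 − 0.395) = 5.8443%.
1 + r = 1.058443 / 1.02150 = 1.036165
After-tax real rate = 1.036165 − 1 → 3.62%.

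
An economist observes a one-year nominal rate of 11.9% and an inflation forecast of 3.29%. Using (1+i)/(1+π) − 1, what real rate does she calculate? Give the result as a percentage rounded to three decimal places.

1 + r = 1.11900 / 1.03290 = 1.083358
r = 1.083358 − 1 = 8.3358%, i.e. 8.336%.

8.336%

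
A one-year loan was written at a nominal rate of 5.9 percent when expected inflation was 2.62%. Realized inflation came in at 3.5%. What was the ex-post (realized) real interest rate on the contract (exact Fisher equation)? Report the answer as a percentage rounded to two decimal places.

Ex-post: (1 + 0.0590)/(1 + 0.0350) − 1 = 2.3188%
So the realized real rate is 2.32%.

2.32%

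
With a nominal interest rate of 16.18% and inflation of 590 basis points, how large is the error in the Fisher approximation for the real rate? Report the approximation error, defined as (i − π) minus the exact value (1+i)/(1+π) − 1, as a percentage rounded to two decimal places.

Approximate: r ≈ 16.180% − 5.900% = 10.2800%
Exact: (1 + 0.1618)/(1 + 0.0590) − 1 = 9.7073%
Error = 10.2800% − 9.7073% = 0.5727% → 0.57%.

0.57%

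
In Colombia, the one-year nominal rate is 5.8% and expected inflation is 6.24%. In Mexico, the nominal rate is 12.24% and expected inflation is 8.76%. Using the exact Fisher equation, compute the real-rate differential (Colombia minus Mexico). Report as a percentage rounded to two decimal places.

Colombia: (1 + 0.0580)/(1 + 0.0624) − 1 = -0.4142%
Mexico: (1 + 0.1224)/(1 + 0.0876) − 1 = 3.1997%
Differential = -0.4142% − 3.1997% = -3.6139% → -3.61%.

-3.61%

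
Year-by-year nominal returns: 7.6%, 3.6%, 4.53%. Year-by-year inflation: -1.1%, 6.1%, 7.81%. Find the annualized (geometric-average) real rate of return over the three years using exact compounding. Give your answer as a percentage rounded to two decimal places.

0.99%

Nominal growth factor = 1.0760 × 1.0360 × 1.0453 = 1.16523354
Price-level growth factor = 0.9890 × 1.0610 × 1.0781 = 1.13128159
Real growth factor = 1.16523354 / 1.13128159 = 1.03001193
Annualized real rate = 1.03001193^(1/3) − 1 = 0.9906% → 0.99%.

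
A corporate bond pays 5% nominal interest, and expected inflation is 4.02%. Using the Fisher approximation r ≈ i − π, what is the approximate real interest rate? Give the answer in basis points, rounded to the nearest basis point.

98 basis points

r ≈ i − π = 5% − 4.02% = 98 basis points.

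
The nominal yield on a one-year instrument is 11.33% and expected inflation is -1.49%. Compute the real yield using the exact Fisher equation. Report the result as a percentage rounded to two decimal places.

1 + r = 1.11330 / 0.98510 = 1.130139
r = 1.130139 − 1 = 13.0139%, i.e. 13.01%.

13.01%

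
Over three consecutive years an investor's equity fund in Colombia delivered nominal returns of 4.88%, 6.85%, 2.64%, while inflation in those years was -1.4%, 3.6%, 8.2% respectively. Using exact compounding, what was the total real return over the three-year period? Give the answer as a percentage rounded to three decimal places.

Nominal growth factor = 1.0488 × 1.0685 × 1.0264 = 1.150228
Price-level growth factor = 0.9860 × 1.0360 × 1.0820 = 1.105259
Real growth factor = 1.150228 / 1.105259 = 1.040686
Total real return = 1.040686 − 1 → 4.069%.

4.069%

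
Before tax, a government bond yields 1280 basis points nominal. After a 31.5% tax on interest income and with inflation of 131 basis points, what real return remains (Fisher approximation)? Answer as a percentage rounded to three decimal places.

After-tax nominal return = 12.8% × (1 − 0.315) = 8.7680%.
r ≈ 8.7680% − 1.31% → 7.458%.

7.458%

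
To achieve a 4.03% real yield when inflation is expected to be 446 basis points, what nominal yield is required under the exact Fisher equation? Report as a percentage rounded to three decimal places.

(1 + i) = (1 + r)(1 + π) = 1.04030 × 1.04460 = 1.08669738
i = 1.08669738 − 1, so the required nominal rate is 8.670%.

8.670%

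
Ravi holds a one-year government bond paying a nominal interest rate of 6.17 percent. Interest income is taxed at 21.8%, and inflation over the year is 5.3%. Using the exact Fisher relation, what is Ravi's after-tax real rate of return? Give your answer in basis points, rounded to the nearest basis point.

After-tax nominal return = 6.17% × (1 − 0.218) = 4.82494%.
1 + r = 1.0482494 / 1.05300 = 0.995489
After-tax real rate = 0.995489 − 1 → -45 basis points.

-45 basis points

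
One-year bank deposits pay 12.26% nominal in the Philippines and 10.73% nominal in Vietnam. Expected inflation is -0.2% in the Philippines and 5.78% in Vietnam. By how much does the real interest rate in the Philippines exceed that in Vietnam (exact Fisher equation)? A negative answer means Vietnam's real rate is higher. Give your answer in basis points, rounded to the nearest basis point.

781 basis points

The Philippines: (1 + 0.1226)/(1 − 0.0020) − 1 = 12.4850%
Vietnam: (1 + 0.1073)/(1 + 0.0578) − 1 = 4.6795%
Differential = 12.4850% − 4.6795% = 7.8054% → 781 basis points.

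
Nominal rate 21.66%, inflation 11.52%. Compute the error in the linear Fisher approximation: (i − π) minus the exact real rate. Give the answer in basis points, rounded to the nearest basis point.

Approximate: r ≈ 21.660% − 11.520% = 10.1400%
Exact: (1 + 0.2166)/(1 + 0.1152) − 1 = 9.0925%
Error = 10.1400% − 9.0925% = 1.0475% → 105 basis points.

105 basis points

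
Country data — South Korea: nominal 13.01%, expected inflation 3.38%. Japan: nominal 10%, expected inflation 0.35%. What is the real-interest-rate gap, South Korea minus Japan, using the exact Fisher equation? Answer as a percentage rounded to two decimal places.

South Korea: (1 + 0.1301)/(1 + 0.0338) − 1 = 9.3151%
Japan: (1 + 0.1000)/(1 + 0.0035) − 1 = 9.6163%
Differential = 9.3151% − 9.6163% = -0.3012% → -0.30%.

-0.30%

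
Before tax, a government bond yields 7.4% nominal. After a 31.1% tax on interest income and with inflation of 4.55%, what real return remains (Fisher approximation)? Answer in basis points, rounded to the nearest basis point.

55 basis points

After-tax nominal return = 7.4% × (1 − 0.311) = 5.0986%.
r ≈ 5.0986% − 4.55% → 55 basis points.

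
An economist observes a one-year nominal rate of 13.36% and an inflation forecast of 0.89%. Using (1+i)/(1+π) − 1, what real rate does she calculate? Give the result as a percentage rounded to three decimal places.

12.360%

By the Fisher equation, 1 + r = (1 + i)/(1 + π).
1 + r = 1.13360 / 1.00890 = 1.123600
r = 1.123600 − 1 = 12.3600%, i.e. 12.360%.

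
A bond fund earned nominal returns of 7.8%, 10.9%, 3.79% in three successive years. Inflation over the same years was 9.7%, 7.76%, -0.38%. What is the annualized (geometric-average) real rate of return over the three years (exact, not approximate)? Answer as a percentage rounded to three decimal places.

1.757%

Compound the nominal returns: 1.0780 × 1.1090 × 1.0379 = 1.24081153.
Compound inflation: 1.0970 × 1.0776 × 0.9962 = 1.17763512.
Deflate: 1.24081153 / 1.17763512 = 1.05364685.
Annualized real rate = 1.05364685^(1/3) − 1 = 1.7572% → 1.757%.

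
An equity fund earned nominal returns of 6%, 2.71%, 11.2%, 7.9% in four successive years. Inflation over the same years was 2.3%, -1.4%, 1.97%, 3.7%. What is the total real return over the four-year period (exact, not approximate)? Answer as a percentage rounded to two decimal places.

22.47%

Nominal growth factor = 1.0600 × 1.0271 × 1.1120 × 1.0790 = 1.306306
Price-level growth factor = 1.0230 × 0.9860 × 1.0197 × 1.0370 = 1.066605
Real growth factor = 1.306306 / 1.066605 = 1.224732
Total real return = 1.224732 − 1 → 22.47%.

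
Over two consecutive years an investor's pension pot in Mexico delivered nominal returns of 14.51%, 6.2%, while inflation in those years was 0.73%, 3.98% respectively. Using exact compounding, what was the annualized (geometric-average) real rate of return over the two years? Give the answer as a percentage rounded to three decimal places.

Nominal growth factor = 1.1451 × 1.0620 = 1.21609620
Price-level growth factor = 1.0073 × 1.0398 = 1.04739054
Real growth factor = 1.21609620 / 1.04739054 = 1.16107235
Annualized real rate = 1.16107235^(1/2) − 1 = 7.7531% → 7.753%.

7.753%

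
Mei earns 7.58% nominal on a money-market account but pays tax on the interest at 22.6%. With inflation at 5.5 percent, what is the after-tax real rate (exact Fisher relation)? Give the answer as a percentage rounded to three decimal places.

0.348%

After-tax nominal return = 7.58% × (1 − 0.226) = 5.86692%.
1 + r = 1.0586692 / 1.05500 = 1.003478
After-tax real rate = 1.003478 − 1 → 0.348%.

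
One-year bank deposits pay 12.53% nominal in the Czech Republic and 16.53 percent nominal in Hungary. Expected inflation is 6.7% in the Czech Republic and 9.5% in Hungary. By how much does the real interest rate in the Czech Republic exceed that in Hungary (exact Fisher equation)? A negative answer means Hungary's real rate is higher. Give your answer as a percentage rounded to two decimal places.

-0.96%

The Czech Republic: (1 + 0.1253)/(1 + 0.0670) − 1 = 5.4639%
Hungary: (1 + 0.1653)/(1 + 0.0950) − 1 = 6.4201%
Differential = 5.4639% − 6.4201% = -0.9562% → -0.96%.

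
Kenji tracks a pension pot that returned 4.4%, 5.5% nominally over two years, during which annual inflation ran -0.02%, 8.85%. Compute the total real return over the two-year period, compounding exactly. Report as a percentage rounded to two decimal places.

Nominal growth factor = 1.0440 × 1.0550 = 1.101420
Price-level growth factor = 0.9998 × 1.0885 = 1.088282
Real growth factor = 1.101420 / 1.088282 = 1.012072
Total real return = 1.012072 − 1 → 1.21%.

1.21%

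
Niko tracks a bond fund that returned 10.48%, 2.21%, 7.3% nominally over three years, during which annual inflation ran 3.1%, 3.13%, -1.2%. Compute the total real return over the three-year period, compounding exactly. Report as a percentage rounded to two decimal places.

Compound the nominal returns: 1.1048 × 1.0221 × 1.0730 = 1.211649.
Compound inflation: 1.0310 × 1.0313 × 0.9880 = 1.050511.
Deflate: 1.211649 / 1.050511 = 1.153390.
Total real return = 1.153390 − 1 → 15.34%.

15.34%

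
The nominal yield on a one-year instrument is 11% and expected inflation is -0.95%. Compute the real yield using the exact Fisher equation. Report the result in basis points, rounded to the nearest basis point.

1 + r = 1.11000 / 0.99050 = 1.120646
r = 1.120646 − 1 = 12.0646%, i.e. 1206 basis points.

1206 basis points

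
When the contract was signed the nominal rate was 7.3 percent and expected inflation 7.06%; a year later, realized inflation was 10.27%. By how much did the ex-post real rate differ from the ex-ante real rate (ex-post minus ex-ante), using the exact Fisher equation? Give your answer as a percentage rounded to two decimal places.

Ex-ante: (1 + 0.0730)/(1 + 0.0706) − 1 = 0.2242%
Ex-post: (1 + 0.0730)/(1 + 0.1027) − 1 = -2.6934%
Difference (ex-post − ex-ante) = -2.9176% → -2.92%.

-2.92%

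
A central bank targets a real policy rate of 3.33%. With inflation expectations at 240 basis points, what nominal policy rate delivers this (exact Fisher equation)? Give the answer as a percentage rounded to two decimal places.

(1 + i) = (1 + r)(1 + π) = 1.03330 × 1.02400 = 1.0580992
i = 1.0580992 − 1, so the required nominal rate is 5.81%.

5.81%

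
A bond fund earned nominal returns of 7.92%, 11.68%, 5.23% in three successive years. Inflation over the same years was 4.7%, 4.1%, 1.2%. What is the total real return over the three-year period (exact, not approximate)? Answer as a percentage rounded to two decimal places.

Nominal growth factor = 1.0792 × 1.1168 × 1.0523 = 1.268285
Price-level growth factor = 1.0470 × 1.0410 × 1.0120 = 1.103006
Real growth factor = 1.268285 / 1.103006 = 1.149844
Total real return = 1.149844 − 1 → 14.98%.

14.98%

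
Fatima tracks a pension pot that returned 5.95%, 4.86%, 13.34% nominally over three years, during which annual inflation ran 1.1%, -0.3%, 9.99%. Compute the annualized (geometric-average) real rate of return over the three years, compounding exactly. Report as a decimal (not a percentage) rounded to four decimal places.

Compound the nominal returns: 1.0595 × 1.0486 × 1.1334 = 1.25919799.
Compound inflation: 1.0110 × 0.9970 × 1.0999 = 1.10866290.
Deflate: 1.25919799 / 1.10866290 = 1.13578076.
Annualized real rate = 1.13578076^(1/3) − 1 = 4.3354% → 0.0434.

0.0434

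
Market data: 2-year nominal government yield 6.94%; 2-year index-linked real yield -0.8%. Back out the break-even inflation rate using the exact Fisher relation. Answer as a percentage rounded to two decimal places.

7.80%

(1 + π) = (1 + i)/(1 + r) = 1.06940 / 0.99200 = 1.078024
Break-even inflation = 1.078024 − 1 → 7.80%.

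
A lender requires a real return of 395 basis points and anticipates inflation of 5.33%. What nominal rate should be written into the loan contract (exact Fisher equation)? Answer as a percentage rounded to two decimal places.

(1 + i) = (1 + r)(1 + π) = 1.03950 × 1.05330 = 1.09490535
i = 1.09490535 − 1, so the required nominal rate is 9.49%.

9.49%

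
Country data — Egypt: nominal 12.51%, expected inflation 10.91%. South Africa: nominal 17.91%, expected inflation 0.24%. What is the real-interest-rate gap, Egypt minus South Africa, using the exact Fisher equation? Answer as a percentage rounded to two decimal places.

-16.19%

Egypt: (1 + 0.1251)/(1 + 0.1091) − 1 = 1.4426%
South Africa: (1 + 0.1791)/(1 + 0.0024) − 1 = 17.6277%
Differential = 1.4426% − 17.6277% = -16.1851% → -16.19%.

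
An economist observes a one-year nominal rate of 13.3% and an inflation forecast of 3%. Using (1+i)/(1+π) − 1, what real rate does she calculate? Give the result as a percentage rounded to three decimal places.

10.000%

1 + r = 1.13300 / 1.03000 = 1.100000
r = 1.100000 − 1 = 10.0000%, i.e. 10.000%.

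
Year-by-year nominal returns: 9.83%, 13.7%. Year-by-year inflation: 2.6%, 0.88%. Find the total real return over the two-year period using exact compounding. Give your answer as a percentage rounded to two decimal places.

20.65%

Nominal growth factor = 1.0983 × 1.1370 = 1.248767
Price-level growth factor = 1.0260 × 1.0088 = 1.035029
Real growth factor = 1.248767 / 1.035029 = 1.206505
Total real return = 1.206505 − 1 → 20.65%.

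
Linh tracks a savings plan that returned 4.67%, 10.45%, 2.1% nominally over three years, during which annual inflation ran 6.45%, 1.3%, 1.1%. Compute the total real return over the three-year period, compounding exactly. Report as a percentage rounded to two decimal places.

Nominal growth factor = 1.0467 × 1.1045 × 1.0210 = 1.180358
Price-level growth factor = 1.0645 × 1.0130 × 1.0110 = 1.090200
Real growth factor = 1.180358 / 1.090200 = 1.082698
Total real return = 1.082698 − 1 → 8.27%.

8.27%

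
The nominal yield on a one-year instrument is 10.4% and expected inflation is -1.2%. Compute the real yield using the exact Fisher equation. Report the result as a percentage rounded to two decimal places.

11.74%

By the Fisher relation, 1 + r = (1 + i)/(1 + π).
1 + r = 1.10400 / 0.98800 = 1.117409
r = 1.117409 − 1 = 11.7409%, i.e. 11.74%.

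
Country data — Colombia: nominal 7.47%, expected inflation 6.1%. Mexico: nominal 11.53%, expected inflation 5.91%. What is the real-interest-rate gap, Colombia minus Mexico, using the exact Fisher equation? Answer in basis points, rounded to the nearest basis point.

Colombia: (1 + 0.0747)/(1 + 0.0610) − 1 = 1.2912%
Mexico: (1 + 0.1153)/(1 + 0.0591) − 1 = 5.3064%
Differential = 1.2912% − 5.3064% = -4.0152% → -402 basis points.

-402 basis points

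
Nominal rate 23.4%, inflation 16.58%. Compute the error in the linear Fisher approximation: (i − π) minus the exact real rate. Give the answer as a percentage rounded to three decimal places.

Approximate: r ≈ 23.400% − 16.580% = 6.8200%
Exact: (1 + 0.2340)/(1 + 0.1658) − 1 = 5.8501%
Error = 6.8200% − 5.8501% = 0.9699% → 0.970%.

0.970%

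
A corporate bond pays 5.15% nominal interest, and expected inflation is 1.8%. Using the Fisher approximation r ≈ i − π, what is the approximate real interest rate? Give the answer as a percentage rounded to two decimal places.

r ≈ i − π = 5.15% − 1.8% = 3.35%.

3.35%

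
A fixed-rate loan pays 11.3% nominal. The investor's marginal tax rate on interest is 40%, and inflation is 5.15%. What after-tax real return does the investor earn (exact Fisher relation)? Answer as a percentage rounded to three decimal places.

1.550%

After-tax nominal return = 11.3% × (1 − 0.4) = 6.7800%.
1 + r = 1.06780 / 1.05150 = 1.015502
After-tax real rate = 1.015502 − 1 → 1.550%.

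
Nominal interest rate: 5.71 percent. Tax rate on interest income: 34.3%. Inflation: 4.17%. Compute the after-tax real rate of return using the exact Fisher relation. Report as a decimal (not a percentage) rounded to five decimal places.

After-tax nominal return = 5.71% × (1 − 0.343) = 3.75147%.
1 + r = 1.0375147 / 1.04170 = 0.995982
After-tax real rate = 0.995982 − 1 → -0.00402.

-0.00402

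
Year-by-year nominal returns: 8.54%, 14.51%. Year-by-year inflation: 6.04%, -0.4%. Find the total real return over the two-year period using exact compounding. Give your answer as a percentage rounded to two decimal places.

17.68%

Compound the nominal returns: 1.0854 × 1.1451 = 1.242892.
Compound inflation: 1.0604 × 0.9960 = 1.056158.
Deflate: 1.242892 / 1.056158 = 1.176804.
Total real return = 1.176804 − 1 → 17.68%.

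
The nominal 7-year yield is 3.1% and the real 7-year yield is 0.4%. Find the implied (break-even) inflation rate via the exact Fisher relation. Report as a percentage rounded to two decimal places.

(1 + π) = (1 + i)/(1 + r) = 1.03100 / 1.00400 = 1.026892
Break-even inflation = 1.026892 − 1 → 2.69%.

2.69%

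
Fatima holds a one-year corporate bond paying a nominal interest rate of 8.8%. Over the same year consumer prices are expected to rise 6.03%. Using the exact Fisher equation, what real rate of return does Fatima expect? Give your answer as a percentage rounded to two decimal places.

2.61%

1 + r = 1.08800 / 1.06030 = 1.026125
r = 1.026125 − 1 = 2.6125%, i.e. 2.61%.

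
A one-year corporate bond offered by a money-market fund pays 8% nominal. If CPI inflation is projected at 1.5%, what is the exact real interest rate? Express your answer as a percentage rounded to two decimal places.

1 + r = 1.08000 / 1.01500 = 1.064039
r = 1.064039 − 1 = 6.4039%, i.e. 6.40%.

6.40%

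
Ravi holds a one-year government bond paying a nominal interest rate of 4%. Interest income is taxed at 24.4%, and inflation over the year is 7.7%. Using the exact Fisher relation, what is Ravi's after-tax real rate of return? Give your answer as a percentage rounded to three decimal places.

After-tax nominal return = 4% × (1 − 0.244) = 3.0240%.
1 + r = 1.03024 / 1.07700 = 0.956583
After-tax real rate = 0.956583 − 1 → -4.342%.

-4.342%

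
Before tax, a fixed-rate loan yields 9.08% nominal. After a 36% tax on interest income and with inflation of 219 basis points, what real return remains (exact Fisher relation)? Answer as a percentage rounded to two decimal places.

3.54%

After-tax nominal return = 9.08% × (1 − 0.36) = 5.8112%.
1 + r = 1.058112 / 1.02190 = 1.035436
After-tax real rate = 1.035436 − 1 → 3.54%.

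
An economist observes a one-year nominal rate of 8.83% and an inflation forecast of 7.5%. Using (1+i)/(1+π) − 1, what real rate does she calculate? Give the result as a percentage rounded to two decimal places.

1.24%

By the Fisher equation, 1 + r = (1 + i)/(1 + π).
1 + r = 1.08830 / 1.07500 = 1.012372
r = 1.012372 − 1 = 1.2372%, i.e. 1.24%.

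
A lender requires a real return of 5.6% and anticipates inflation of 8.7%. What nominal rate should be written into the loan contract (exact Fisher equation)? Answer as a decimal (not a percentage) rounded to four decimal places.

(1 + i) = (1 + r)(1 + π) = 1.05600 × 1.08700 = 1.147872
i = 1.147872 − 1, so the required nominal rate is 0.1479.

0.1479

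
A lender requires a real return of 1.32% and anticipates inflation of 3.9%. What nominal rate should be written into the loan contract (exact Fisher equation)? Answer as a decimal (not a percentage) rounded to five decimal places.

(1 + i) = (1 + r)(1 + π) = 1.01320 × 1.03900 = 1.0527148
i = 1.0527148 − 1, so the required nominal rate is 0.05271.

0.05271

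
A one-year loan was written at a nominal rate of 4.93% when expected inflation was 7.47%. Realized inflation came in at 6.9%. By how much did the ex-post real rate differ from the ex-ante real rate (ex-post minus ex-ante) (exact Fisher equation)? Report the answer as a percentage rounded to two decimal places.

0.52%

Ex-ante: (1 + 0.0493)/(1 + 0.0747) − 1 = -2.3635%
Ex-post: (1 + 0.0493)/(1 + 0.0690) − 1 = -1.8428%
Difference (ex-post − ex-ante) = 0.5206% → 0.52%.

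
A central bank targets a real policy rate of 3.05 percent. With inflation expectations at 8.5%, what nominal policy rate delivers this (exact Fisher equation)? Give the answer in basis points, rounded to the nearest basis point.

1181 basis points

(1 + i) = (1 + r)(1 + π) = 1.03050 × 1.08500 = 1.1180925
i = 1.1180925 − 1, so the required nominal rate is 1181 basis points.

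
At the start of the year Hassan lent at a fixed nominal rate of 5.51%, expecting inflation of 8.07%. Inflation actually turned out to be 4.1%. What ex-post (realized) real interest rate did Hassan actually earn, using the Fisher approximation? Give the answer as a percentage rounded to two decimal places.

Ex-post: 5.51% − 4.1% = 1.410%
So the realized real rate is 1.41%.

1.41%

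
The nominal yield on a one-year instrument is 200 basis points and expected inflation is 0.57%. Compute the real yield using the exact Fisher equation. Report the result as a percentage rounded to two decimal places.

1.42%

By the Fisher identity, 1 + r = (1 + i)/(1 + π).
1 + r = 1.02000 / 1.00570 = 1.014219
r = 1.014219 − 1 = 1.4219%, i.e. 1.42%.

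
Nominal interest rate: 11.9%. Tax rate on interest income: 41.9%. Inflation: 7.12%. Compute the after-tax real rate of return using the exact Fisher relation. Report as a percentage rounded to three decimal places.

After-tax nominal return = 11.9% × (1 − 0.419) = 6.9139%.
1 + r = 1.069139 / 1.07120 = 0.998076
After-tax real rate = 0.998076 − 1 → -0.192%.

-0.192%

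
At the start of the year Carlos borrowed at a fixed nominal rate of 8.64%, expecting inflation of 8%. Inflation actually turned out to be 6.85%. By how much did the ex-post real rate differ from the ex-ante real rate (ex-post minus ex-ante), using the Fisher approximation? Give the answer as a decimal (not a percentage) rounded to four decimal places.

0.0115

Ex-ante: 8.64% − 8% = 0.640%
Ex-post: 8.64% − 6.85% = 1.790%
Difference (ex-post − ex-ante) = 1.1500% → 0.0115.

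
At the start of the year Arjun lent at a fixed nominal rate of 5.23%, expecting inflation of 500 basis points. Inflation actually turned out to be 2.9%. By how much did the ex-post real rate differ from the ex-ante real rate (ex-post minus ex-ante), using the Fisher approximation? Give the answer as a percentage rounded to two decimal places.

Ex-ante: 5.23% − 5% = 0.230%
Ex-post: 5.23% − 2.9% = 2.330%
Difference (ex-post − ex-ante) = 2.1000% → 2.10%.

2.10%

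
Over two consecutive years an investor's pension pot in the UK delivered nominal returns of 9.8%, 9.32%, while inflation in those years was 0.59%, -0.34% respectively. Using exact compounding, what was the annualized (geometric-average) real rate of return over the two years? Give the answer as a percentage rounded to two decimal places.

Nominal growth factor = 1.0980 × 1.0932 = 1.20033360
Price-level growth factor = 1.0059 × 0.9966 = 1.00247994
Real growth factor = 1.20033360 / 1.00247994 = 1.19736421
Annualized real rate = 1.19736421^(1/2) − 1 = 9.4241% → 9.42%.

9.42%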